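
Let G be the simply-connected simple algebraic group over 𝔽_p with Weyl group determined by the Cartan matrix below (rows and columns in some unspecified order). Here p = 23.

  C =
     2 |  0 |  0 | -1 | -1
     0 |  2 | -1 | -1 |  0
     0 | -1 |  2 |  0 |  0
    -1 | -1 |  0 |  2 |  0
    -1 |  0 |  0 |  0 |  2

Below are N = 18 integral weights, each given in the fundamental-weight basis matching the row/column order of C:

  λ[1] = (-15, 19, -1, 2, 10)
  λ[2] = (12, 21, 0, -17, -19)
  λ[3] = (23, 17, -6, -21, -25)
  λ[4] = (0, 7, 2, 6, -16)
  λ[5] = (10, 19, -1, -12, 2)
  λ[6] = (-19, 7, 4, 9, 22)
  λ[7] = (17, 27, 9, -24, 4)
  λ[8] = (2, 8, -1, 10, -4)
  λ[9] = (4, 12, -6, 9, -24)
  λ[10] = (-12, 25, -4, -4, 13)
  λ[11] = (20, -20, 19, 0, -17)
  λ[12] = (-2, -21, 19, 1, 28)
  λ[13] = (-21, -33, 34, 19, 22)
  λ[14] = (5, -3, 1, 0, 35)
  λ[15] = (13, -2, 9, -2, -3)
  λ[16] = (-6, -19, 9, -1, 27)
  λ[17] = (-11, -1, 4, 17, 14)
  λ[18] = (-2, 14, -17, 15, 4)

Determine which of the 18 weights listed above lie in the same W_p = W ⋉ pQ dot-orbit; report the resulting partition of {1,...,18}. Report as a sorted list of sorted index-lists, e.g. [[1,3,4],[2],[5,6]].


Dynkin diagram of C (from the 8 off-diagonal −1 entries): A_5.

Folding the 18 weights λ_j+ρ into Ā_23 (reps in the given 5-coord order):

  λ_1 → (0, 9, 0, 11, 3) · λ_2 → (13, 1, 1, 5, 3) · λ_3 → (13, 1, 1, 5, 3) · λ_4 → (7, 1, 3, 7, 1) · λ_5 → (0, 9, 0, 11, 3) · λ_6 → (10, 0, 0, 8, 0) · λ_7 → (10, 0, 0, 8, 0) · λ_8 → (0, 9, 0, 11, 3) · λ_9 → (10, 0, 0, 8, 0) · λ_10 → (0, 9, 0, 11, 3) · λ_11 → (13, 1, 1, 5, 3) · λ_12 → (13, 1, 1, 5, 3) · λ_13 → (0, 9, 0, 11, 3) · λ_14 → (13, 1, 1, 5, 3) · λ_15 → (10, 1, 8, 1, 2) · λ_16 → (10, 0, 0, 8, 0) · λ_17 → (10, 0, 0, 8, 0) · λ_18 → (7, 1, 3, 7, 1)

The 18 indices split into 5 linkage classes (same alcove rep ⇔ same W_23-dot-orbit):

[[1, 5, 8, 10, 13], [2, 3, 11, 12, 14], [4, 18], [6, 7, 9, 16, 17], [15]]


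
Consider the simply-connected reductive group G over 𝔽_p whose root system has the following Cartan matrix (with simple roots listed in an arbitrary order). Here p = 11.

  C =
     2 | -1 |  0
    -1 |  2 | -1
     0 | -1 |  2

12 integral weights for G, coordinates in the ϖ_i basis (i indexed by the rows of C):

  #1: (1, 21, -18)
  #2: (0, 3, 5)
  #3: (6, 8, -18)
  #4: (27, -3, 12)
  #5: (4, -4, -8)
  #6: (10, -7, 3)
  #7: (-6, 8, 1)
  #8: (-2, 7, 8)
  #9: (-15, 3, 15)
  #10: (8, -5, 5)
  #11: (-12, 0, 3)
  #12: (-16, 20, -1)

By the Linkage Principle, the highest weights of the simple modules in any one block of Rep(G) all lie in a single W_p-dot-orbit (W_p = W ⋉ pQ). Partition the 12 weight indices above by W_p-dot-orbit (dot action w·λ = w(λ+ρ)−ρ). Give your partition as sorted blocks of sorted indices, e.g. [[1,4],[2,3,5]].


Type A_3, rank 3, |W|=24; reorder rows/cols to standard.

λ_j+ρ reflected into Ā_11 (⟨·,θ^∨⟩≤11); 3-tuples as given:

  [1] (5, 4, 2) · [2] (1, 4, 6) · [3] (5, 2, 3) · [4] (5, 4, 2) · [5] (5, 2, 3) · [6] (5, 4, 2) · [7] (5, 4, 2) · [8] (5, 2, 3) · [9] (5, 2, 3) · [10] (5, 4, 2) · [11] (1, 4, 6) · [12] (1, 4, 6)

The 12 indices split into 3 linkage classes (same alcove rep ⇔ same W_11-dot-orbit):

[[1, 4, 6, 7, 10], [2, 11, 12], [3, 5, 8, 9]]


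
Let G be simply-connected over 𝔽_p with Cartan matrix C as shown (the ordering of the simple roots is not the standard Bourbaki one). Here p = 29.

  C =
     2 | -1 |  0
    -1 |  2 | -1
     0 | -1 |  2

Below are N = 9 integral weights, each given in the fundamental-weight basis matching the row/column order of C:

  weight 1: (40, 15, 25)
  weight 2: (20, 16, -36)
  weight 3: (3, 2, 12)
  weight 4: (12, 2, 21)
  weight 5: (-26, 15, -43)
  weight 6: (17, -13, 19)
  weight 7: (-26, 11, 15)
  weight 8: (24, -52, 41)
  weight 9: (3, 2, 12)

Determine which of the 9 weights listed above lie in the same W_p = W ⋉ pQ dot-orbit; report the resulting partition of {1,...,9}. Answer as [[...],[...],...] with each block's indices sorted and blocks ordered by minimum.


Cartan matrix: type A_3 (|W|=24); un-permuting the 3 rows.

Each λ_j+ρ reduced to Ā_29; 3-tuples below use C's row order:

    λ_1+ρ ↦ (12, 13, 3)
    λ_2+ρ ↦ (6, 12, 8)
    λ_3+ρ ↦ (4, 3, 13)
    λ_4+ρ ↦ (4, 3, 13)
    λ_5+ρ ↦ (4, 3, 13)
    λ_6+ρ ↦ (6, 12, 8)
    λ_7+ρ ↦ (12, 13, 3)
    λ_8+ρ ↦ (4, 3, 13)
    λ_9+ρ ↦ (4, 3, 13)

The 9 indices split into 3 linkage classes (same alcove rep ⇔ same W_29-dot-orbit):

[[1, 7], [2, 6], [3, 4, 5, 8, 9]]


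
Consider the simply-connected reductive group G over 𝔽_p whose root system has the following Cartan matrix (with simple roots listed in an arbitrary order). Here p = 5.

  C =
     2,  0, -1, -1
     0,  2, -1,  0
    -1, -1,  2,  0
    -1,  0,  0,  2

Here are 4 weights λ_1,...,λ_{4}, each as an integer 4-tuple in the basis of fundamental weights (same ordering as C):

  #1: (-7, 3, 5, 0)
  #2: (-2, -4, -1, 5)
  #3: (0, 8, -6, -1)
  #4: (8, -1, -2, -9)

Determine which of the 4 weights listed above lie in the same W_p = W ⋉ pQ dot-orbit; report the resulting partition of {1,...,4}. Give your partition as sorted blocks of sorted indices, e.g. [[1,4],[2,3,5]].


Type A_4, rank 4, |W|=120; reorder rows/cols to standard.

W_5-reps of the 4 weights in Ā_5 (same 4-coord order as C):

  1: (0, 0, 1, 0)
  2: (3, 0, 0, 1)
  3: (0, 0, 1, 0)
  4: (3, 0, 0, 1)

These 4 weights hit 2 W_5-dot-orbits; sizes (2, 2):

[[1, 3], [2, 4]]


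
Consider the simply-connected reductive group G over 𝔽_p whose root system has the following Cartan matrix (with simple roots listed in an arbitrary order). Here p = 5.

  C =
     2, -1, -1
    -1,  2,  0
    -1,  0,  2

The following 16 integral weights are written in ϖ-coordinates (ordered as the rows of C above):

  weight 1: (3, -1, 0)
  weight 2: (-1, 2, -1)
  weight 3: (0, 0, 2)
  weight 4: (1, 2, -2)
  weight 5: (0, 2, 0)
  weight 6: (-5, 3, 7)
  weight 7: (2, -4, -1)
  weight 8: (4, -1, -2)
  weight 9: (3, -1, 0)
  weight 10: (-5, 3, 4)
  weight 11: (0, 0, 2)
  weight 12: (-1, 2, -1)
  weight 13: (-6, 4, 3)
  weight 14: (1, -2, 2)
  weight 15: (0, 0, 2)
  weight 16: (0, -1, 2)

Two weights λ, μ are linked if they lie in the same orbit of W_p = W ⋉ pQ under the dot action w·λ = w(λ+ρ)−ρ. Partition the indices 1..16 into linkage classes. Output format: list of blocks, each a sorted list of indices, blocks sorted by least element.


A_3 Cartan matrix, 3 simple roots permuted; ρ=(1,1,1).

Folding the 16 weights λ_j+ρ into Ā_5 (reps in the given 3-coord order):

  [1] (4, 0, 1)
  [2] (0, 3, 0)
  [3] (1, 1, 3)
  [4] (1, 3, 1)
  [5] (1, 3, 1)
  [6] (1, 3, 1)
  [7] (0, 3, 0)
  [8] (4, 0, 1)
  [9] (4, 0, 1)
  [10] (4, 0, 1)
  [11] (1, 1, 3)
  [12] (0, 3, 0)
  [13] (4, 0, 1)
  [14] (1, 1, 3)
  [15] (1, 1, 3)
  [16] (1, 0, 3)

Partition of {1..16} into 5 W_5-dot-orbits:

[[1, 8, 9, 10, 13], [2, 7, 12], [3, 11, 14, 15], [4, 5, 6], [16]]


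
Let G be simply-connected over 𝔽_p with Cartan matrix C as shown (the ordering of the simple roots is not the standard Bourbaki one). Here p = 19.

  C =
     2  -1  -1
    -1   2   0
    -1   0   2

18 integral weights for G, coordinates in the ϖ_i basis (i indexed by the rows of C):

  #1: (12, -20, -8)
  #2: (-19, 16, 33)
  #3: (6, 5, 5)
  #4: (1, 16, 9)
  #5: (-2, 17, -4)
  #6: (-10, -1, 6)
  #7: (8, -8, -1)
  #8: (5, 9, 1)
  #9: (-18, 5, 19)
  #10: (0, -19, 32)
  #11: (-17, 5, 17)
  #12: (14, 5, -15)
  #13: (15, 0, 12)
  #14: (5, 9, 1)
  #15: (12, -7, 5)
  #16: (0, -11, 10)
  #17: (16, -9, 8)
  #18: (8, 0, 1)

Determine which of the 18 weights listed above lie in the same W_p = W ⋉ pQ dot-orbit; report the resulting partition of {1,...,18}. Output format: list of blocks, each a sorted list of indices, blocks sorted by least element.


Dynkin diagram of C (from the 4 off-diagonal −1 entries): A_3.

W_19-reps of the 18 weights in Ā_19 (same 3-coord order as C):

    1: (7, 6, 6)
    2: (3, 14, 1)
    3: (7, 6, 6)
    4: (2, 7, 0)
    5: (3, 14, 1)
    6: (2, 7, 0)
    7: (2, 7, 0)
    8: (6, 10, 2)
    9: (6, 10, 2)
    10: (3, 14, 1)
    11: (6, 10, 2)
    12: (1, 4, 12)
    13: (6, 10, 2)
    14: (6, 10, 2)
    15: (7, 6, 6)
    16: (9, 1, 2)
    17: (9, 1, 2)
    18: (9, 1, 2)

The 18 indices split into 6 linkage classes (same alcove rep ⇔ same W_19-dot-orbit):

[[1, 3, 15], [2, 5, 10], [4, 6, 7], [8, 9, 11, 13, 14], [12], [16, 17, 18]]


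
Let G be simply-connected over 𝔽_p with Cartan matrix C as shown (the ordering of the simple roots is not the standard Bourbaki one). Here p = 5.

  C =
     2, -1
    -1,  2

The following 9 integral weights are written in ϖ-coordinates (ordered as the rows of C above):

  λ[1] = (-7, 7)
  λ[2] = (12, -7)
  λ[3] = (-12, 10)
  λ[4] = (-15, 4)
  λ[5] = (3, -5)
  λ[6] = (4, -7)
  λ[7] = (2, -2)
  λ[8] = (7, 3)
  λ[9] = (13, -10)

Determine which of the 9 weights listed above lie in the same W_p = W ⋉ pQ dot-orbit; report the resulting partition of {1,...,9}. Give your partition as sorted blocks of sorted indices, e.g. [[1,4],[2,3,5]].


Cartan matrix: type A_2 (|W|=6); un-permuting the 2 rows.

λ_j+ρ reflected into Ā_5 (⟨·,θ^∨⟩≤5); 2-tuples as given:

  [1] (2, 1)
  [2] (2, 1)
  [3] (0, 4)
  [4] (0, 4)
  [5] (0, 4)
  [6] (0, 4)
  [7] (2, 1)
  [8] (2, 1)
  [9] (0, 4)

Partition of {1..9} into 2 W_5-dot-orbits:

[[1, 2, 7, 8], [3, 4, 5, 6, 9]]


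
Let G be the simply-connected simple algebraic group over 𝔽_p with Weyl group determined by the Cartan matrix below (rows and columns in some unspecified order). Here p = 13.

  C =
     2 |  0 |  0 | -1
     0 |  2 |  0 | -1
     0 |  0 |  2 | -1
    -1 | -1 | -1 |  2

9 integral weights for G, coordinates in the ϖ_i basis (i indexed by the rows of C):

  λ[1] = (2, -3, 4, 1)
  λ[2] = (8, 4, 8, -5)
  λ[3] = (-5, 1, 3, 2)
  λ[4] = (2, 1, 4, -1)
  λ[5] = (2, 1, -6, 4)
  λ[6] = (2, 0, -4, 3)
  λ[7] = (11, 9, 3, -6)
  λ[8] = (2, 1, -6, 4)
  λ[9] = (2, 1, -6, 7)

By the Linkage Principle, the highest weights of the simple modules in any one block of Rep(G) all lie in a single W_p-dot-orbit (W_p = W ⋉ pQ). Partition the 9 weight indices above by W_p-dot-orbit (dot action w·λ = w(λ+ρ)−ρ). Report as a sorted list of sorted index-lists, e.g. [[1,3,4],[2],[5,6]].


Cartan matrix: type D_4 (|W|=192); un-permuting the 4 rows.

Each λ_j+ρ reduced to Ā_13; 4-tuples below use C's row order:

    1: (3, 2, 5, 0)
    2: (3, 1, 3, 1)
    3: (3, 1, 3, 1)
    4: (3, 2, 5, 0)
    5: (3, 2, 5, 0)
    6: (3, 1, 3, 1)
    7: (3, 1, 3, 1)
    8: (3, 2, 5, 0)
    9: (3, 2, 5, 0)

2 distinct reps among the 9 weights ⇒ 2 W_13-linkage classes:

[[1, 4, 5, 8, 9], [2, 3, 6, 7]]


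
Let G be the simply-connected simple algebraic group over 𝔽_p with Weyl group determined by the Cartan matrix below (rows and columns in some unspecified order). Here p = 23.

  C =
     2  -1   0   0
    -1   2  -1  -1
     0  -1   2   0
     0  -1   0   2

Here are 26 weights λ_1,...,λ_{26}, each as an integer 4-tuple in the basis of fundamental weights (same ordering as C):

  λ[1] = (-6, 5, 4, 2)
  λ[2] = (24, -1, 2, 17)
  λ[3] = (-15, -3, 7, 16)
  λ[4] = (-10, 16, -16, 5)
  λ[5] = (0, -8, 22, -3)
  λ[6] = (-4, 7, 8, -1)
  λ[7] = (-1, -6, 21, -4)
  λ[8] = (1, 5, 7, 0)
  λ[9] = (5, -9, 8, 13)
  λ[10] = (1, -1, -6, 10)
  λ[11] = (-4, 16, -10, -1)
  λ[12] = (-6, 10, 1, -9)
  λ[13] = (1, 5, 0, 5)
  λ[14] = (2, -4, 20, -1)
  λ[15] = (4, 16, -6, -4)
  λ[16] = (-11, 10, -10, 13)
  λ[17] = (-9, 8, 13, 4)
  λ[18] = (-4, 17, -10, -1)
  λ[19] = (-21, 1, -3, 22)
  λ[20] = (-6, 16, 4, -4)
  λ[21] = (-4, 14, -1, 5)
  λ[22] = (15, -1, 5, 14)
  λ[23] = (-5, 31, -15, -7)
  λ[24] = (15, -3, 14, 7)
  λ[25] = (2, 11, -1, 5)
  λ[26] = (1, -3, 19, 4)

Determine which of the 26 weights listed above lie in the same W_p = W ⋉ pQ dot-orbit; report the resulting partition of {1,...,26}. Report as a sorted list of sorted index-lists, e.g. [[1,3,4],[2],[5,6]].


Root system D_4: the 4×4 matrix C matches after relabeling.

Each λ_j+ρ reduced to Ā_23; 4-tuples below use C's row order:

  1: (5, 1, 5, 3) · 2: (0, 0, 18, 3) · 3: (2, 6, 8, 1) · 4: (2, 6, 8, 1) · 5: (2, 6, 8, 1) · 6: (3, 5, 9, 0) · 7: (3, 5, 9, 0) · 8: (2, 6, 8, 1) · 9: (2, 6, 1, 6) · 10: (3, 2, 0, 6) · 11: (3, 5, 9, 0) · 12: (3, 2, 0, 6) · 13: (2, 6, 1, 6) · 14: (0, 0, 18, 3) · 15: (5, 1, 5, 3) · 16: (2, 6, 1, 6) · 17: (3, 5, 9, 0) · 18: (3, 5, 9, 0) · 19: (0, 0, 18, 3) · 20: (5, 1, 5, 3) · 21: (3, 2, 0, 6) · 22: (2, 6, 8, 1) · 23: (5, 1, 5, 3) · 24: (2, 6, 1, 6) · 25: (3, 2, 0, 6) · 26: (0, 0, 18, 3)

6 distinct reps among the 26 weights ⇒ 6 W_23-linkage classes:

[[1, 15, 20, 23], [2, 14, 19, 26], [3, 4, 5, 8, 22], [6, 7, 11, 17, 18], [9, 13, 16, 24], [10, 12, 21, 25]]


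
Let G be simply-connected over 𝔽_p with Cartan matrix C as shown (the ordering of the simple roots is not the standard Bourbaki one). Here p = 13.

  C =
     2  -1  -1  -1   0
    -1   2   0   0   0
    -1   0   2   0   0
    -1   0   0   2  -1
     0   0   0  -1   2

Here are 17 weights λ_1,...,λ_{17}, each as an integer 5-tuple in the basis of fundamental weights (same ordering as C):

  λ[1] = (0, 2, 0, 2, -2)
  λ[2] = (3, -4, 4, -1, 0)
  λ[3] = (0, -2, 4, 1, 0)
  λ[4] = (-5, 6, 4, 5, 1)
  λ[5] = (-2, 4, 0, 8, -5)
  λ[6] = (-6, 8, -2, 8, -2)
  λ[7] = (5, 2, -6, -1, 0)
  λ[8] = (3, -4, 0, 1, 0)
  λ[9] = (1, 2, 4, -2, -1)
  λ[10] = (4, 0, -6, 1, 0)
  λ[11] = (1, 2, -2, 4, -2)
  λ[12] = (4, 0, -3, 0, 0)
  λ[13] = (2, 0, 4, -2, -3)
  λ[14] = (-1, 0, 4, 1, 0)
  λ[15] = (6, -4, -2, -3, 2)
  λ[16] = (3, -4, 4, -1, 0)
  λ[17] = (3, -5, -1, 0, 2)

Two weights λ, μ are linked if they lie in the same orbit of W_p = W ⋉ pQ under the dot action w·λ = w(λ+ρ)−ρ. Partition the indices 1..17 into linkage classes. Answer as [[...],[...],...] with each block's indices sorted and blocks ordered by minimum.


D_5 Cartan matrix, 5 simple roots permuted; ρ=(1,1,1,1,1).

Ā_13 reps of the 17 weights (D_5, coords as presented):

    1: (1, 3, 1, 2, 1)
    2: (1, 3, 5, 0, 1)
    3: (0, 1, 5, 2, 1)
    4: (1, 3, 1, 2, 1)
    5: (0, 4, 0, 1, 3)
    6: (1, 3, 5, 0, 1)
    7: (1, 3, 5, 0, 1)
    8: (1, 3, 1, 2, 1)
    9: (1, 3, 5, 0, 1)
    10: (0, 1, 5, 2, 1)
    11: (1, 3, 1, 2, 1)
    12: (3, 1, 2, 1, 1)
    13: (0, 1, 5, 2, 1)
    14: (0, 1, 5, 2, 1)
    15: (1, 3, 1, 2, 1)
    16: (1, 3, 5, 0, 1)
    17: (0, 4, 0, 1, 3)

Linkage partition of the 17 weights (5 classes, p=13):

[[1, 4, 8, 11, 15], [2, 6, 7, 9, 16], [3, 10, 13, 14], [5, 17], [12]]


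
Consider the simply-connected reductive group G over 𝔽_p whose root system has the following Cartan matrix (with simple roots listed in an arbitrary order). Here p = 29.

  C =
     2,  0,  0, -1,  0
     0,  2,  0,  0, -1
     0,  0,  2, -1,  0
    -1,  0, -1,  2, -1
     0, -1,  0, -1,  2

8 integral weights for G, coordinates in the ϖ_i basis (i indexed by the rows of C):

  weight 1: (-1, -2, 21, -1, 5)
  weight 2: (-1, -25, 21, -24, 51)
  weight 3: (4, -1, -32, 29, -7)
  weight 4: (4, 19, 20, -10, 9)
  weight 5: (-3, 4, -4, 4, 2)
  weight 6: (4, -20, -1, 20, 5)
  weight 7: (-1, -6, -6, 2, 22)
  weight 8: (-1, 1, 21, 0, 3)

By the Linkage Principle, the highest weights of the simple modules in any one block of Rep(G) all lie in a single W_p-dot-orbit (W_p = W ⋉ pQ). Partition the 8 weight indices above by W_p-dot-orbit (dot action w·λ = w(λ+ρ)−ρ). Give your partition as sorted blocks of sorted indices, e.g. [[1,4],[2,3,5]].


C ↔ D_5 under row/col permutation; |W(D_5)| = 1920.

Ā_29 reps of the 8 weights (D_5, coords as presented):

    λ_1 → (0, 1, 22, 0, 1)
    λ_2 → (0, 1, 22, 0, 1)
    λ_3 → (0, 1, 22, 0, 1)
    λ_4 → (9, 2, 1, 3, 5)
    λ_5 → (2, 5, 3, 0, 3)
    λ_6 → (2, 5, 3, 0, 3)
    λ_7 → (2, 5, 3, 0, 3)
    λ_8 → (0, 1, 22, 0, 1)

The 8 indices split into 3 linkage classes (same alcove rep ⇔ same W_29-dot-orbit):

[[1, 2, 3, 8], [4], [5, 6, 7]]


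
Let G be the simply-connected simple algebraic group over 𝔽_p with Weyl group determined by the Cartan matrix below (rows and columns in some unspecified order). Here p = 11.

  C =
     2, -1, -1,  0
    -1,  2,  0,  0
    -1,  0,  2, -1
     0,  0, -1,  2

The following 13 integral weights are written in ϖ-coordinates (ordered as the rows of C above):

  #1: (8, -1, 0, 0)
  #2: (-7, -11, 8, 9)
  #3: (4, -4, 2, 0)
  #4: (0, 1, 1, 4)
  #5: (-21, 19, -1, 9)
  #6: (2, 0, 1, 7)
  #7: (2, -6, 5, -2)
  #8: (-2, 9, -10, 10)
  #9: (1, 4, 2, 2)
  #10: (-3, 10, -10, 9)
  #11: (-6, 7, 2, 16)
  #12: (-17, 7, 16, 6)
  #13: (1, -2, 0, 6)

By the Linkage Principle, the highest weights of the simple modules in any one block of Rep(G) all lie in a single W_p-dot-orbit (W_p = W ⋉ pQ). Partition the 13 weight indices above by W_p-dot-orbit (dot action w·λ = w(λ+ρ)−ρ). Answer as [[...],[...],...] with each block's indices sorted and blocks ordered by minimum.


Cartan matrix: type A_4 (|W|=120); un-permuting the 4 rows.

Folding the 13 weights λ_j+ρ into Ā_11 (reps in the given 4-coord order):

    1: (9, 0, 1, 1)
    2: (1, 2, 2, 5)
    3: (2, 3, 3, 1)
    4: (1, 2, 2, 5)
    5: (9, 0, 1, 1)
    6: (1, 2, 2, 5)
    7: (2, 3, 3, 1)
    8: (9, 0, 1, 1)
    9: (2, 3, 3, 1)
    10: (9, 0, 1, 1)
    11: (2, 3, 3, 1)
    12: (2, 3, 3, 1)
    13: (1, 1, 1, 7)

The 13 indices split into 4 linkage classes (same alcove rep ⇔ same W_11-dot-orbit):

[[1, 5, 8, 10], [2, 4, 6], [3, 7, 9, 11, 12], [13]]


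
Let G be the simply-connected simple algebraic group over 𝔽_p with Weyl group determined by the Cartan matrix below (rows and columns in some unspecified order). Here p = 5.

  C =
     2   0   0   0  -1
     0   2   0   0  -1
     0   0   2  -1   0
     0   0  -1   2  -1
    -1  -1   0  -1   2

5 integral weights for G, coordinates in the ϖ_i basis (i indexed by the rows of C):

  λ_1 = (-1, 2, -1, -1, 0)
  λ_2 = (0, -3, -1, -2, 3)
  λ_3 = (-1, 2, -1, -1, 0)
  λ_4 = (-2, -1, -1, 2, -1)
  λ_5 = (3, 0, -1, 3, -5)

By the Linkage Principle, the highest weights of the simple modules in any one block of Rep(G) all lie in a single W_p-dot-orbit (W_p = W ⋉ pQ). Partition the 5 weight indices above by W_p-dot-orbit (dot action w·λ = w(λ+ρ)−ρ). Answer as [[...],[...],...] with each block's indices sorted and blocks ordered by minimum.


Root system D_5: the 5×5 matrix C matches after relabeling.

Alcove-folded reps (p=5, 5 weights, presented ϖ-order):

  1: (0, 3, 0, 0, 1);  2: (1, 2, 0, 1, 0);  3: (0, 3, 0, 0, 1);  4: (0, 1, 0, 2, 0);  5: (0, 3, 0, 0, 1)

These 5 weights hit 3 W_5-dot-orbits; sizes (3, 1, 1):

[[1, 3, 5], [2], [4]]


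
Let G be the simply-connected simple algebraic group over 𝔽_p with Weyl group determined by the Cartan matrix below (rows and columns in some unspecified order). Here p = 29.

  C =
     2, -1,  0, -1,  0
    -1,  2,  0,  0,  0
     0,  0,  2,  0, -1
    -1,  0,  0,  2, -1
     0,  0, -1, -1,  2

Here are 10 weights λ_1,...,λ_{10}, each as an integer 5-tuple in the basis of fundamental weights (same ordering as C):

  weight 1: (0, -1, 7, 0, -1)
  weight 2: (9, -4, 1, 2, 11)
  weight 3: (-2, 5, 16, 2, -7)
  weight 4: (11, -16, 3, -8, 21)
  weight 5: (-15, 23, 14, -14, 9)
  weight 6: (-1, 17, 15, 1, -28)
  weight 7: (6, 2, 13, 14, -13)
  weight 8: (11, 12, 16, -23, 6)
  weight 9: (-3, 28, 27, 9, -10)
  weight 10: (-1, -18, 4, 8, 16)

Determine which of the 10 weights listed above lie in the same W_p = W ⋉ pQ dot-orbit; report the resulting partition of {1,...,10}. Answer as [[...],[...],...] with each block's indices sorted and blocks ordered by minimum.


A_5 Cartan matrix, 5 simple roots permuted; ρ=(1,1,1,1,1).

λ_j+ρ reflected into Ā_29 (⟨·,θ^∨⟩≤29); 5-tuples as given:

  1: (1, 0, 8, 1, 0);  2: (7, 3, 2, 3, 12);  3: (3, 2, 11, 1, 2);  4: (7, 3, 2, 3, 12);  5: (7, 3, 2, 3, 12);  6: (9, 7, 2, 9, 0);  7: (7, 3, 2, 3, 12);  8: (7, 3, 2, 3, 12);  9: (1, 0, 8, 1, 0);  10: (7, 2, 3, 8, 9)

Partition of {1..10} into 5 W_29-dot-orbits:

[[1, 9], [2, 4, 5, 7, 8], [3], [6], [10]]


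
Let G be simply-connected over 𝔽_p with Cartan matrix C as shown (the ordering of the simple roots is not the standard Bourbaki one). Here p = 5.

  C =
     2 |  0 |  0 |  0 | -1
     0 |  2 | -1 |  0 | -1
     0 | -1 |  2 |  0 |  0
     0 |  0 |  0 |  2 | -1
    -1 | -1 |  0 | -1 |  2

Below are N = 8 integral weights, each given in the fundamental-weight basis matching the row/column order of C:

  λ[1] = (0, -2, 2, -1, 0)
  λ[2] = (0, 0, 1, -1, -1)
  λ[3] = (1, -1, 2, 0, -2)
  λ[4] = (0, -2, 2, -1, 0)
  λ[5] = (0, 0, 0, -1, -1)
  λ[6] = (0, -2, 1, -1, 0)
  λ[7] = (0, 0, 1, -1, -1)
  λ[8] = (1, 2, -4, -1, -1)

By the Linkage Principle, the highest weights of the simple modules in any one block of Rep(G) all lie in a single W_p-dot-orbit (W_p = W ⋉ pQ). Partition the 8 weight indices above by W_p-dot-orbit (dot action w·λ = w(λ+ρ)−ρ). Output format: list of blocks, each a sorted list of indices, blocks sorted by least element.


D_5 Cartan matrix, 5 simple roots permuted; ρ=(1,1,1,1,1).

Folding the 8 weights λ_j+ρ into Ā_5 (reps in the given 5-coord order):

  λ_1+ρ ↦ (1, 1, 2, 0, 0) · λ_2+ρ ↦ (1, 1, 2, 0, 0) · λ_3+ρ ↦ (1, 1, 2, 0, 0) · λ_4+ρ ↦ (1, 1, 2, 0, 0) · λ_5+ρ ↦ (1, 1, 1, 0, 0) · λ_6+ρ ↦ (1, 1, 1, 0, 0) · λ_7+ρ ↦ (1, 1, 2, 0, 0) · λ_8+ρ ↦ (2, 0, 3, 0, 0)

3 distinct reps among the 8 weights ⇒ 3 W_5-linkage classes:

[[1, 2, 3, 4, 7], [5, 6], [8]]


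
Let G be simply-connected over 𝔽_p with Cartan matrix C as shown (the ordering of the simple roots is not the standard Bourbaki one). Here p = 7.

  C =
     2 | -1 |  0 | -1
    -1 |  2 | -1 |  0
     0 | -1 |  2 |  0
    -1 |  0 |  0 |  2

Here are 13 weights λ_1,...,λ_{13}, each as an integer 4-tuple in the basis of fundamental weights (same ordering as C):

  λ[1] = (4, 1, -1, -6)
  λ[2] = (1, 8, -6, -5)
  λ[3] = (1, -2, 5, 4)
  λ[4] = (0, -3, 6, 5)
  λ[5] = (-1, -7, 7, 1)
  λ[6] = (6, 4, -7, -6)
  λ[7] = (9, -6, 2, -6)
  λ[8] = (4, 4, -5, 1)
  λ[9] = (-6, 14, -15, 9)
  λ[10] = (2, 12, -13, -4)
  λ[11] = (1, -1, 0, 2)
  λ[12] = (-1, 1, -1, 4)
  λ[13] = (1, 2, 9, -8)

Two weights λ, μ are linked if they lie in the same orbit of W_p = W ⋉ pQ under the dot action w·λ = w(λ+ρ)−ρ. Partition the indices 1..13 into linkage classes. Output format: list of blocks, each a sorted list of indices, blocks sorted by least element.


A_4 Cartan matrix, 4 simple roots permuted; ρ=(1,1,1,1).

λ_j+ρ reflected into Ā_7 (⟨·,θ^∨⟩≤7); 4-tuples as given:

  [1] (0, 2, 0, 5) · [2] (0, 2, 1, 2) · [3] (1, 1, 0, 0) · [4] (1, 1, 0, 0) · [5] (2, 0, 1, 3) · [6] (1, 1, 0, 0) · [7] (0, 2, 1, 2) · [8] (2, 0, 1, 3) · [9] (1, 3, 2, 0) · [10] (1, 3, 2, 0) · [11] (2, 0, 1, 3) · [12] (0, 2, 0, 5) · [13] (2, 0, 1, 3)

Grouping the 13 weights by Ā_7-representative: 5 linkage classes.

[[1, 12], [2, 7], [3, 4, 6], [5, 8, 11, 13], [9, 10]]


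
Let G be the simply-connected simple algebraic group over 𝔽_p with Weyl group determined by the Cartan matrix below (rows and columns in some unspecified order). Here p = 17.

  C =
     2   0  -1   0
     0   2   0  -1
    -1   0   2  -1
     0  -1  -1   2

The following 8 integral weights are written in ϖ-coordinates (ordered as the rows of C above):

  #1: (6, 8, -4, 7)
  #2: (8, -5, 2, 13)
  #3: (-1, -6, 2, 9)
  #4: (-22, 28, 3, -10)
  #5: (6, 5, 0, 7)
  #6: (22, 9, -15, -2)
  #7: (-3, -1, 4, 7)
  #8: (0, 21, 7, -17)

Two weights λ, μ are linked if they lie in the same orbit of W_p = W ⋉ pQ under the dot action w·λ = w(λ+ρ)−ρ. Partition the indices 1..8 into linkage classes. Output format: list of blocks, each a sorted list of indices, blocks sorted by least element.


Type A_4, rank 4, |W|=120; reorder rows/cols to standard.

Ā_17 reps of the 8 weights (A_4, coords as presented):

    1: (0, 5, 3, 5)
    2: (0, 5, 3, 5)
    3: (0, 5, 3, 5)
    4: (0, 5, 3, 5)
    5: (2, 1, 1, 8)
    6: (2, 1, 1, 8)
    7: (2, 0, 3, 8)
    8: (2, 1, 1, 8)

Linkage partition of the 8 weights (3 classes, p=17):

[[1, 2, 3, 4], [5, 6, 8], [7]]


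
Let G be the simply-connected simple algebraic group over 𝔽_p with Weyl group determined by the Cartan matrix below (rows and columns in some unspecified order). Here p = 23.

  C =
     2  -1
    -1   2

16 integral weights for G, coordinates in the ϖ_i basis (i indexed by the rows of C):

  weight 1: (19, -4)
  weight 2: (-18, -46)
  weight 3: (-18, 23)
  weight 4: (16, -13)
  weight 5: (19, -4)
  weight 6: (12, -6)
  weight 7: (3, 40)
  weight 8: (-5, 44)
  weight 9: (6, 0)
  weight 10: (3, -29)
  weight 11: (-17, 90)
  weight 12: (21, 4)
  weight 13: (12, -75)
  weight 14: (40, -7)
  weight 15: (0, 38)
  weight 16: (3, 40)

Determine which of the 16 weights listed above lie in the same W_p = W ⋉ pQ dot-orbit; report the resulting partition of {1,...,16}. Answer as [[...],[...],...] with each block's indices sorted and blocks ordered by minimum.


C ↔ A_2 under row/col permutation; |W(A_2)| = 6.

W_23-reps of the 16 weights in Ā_23 (same 2-coord order as C):

  λ_1 → (17, 3)
  λ_2 → (16, 6)
  λ_3 → (16, 6)
  λ_4 → (5, 12)
  λ_5 → (17, 3)
  λ_6 → (8, 5)
  λ_7 → (18, 1)
  λ_8 → (18, 1)
  λ_9 → (7, 1)
  λ_10 → (18, 1)
  λ_11 → (16, 6)
  λ_12 → (18, 1)
  λ_13 → (8, 5)
  λ_14 → (5, 12)
  λ_15 → (16, 6)
  λ_16 → (18, 1)

These 16 weights hit 6 W_23-dot-orbits; sizes (2, 4, 2, 2, 5, 1):

[[1, 5], [2, 3, 11, 15], [4, 14], [6, 13], [7, 8, 10, 12, 16], [9]]


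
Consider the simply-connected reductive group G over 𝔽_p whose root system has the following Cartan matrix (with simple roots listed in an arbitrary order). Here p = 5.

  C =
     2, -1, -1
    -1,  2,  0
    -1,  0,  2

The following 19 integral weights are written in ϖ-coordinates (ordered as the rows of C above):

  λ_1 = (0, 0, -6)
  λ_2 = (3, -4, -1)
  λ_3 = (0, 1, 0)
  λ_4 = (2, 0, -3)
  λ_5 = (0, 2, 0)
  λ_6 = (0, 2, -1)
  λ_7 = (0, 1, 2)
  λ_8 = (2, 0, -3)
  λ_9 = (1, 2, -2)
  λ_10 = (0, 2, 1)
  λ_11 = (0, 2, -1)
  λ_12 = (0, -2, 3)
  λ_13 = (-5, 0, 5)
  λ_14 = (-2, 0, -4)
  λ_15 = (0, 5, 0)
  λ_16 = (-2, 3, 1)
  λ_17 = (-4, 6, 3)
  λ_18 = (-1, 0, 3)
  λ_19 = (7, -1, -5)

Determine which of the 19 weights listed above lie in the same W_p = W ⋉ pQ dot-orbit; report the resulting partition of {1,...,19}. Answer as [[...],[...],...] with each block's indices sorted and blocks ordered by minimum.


Cartan matrix: type A_3 (|W|=24); un-permuting the 3 rows.

Folding the 19 weights λ_j+ρ into Ā_5 (reps in the given 3-coord order):

  [1] (1, 3, 1);  [2] (1, 3, 0);  [3] (1, 2, 1);  [4] (1, 1, 2);  [5] (1, 3, 1);  [6] (1, 3, 0);  [7] (1, 1, 2);  [8] (1, 1, 2);  [9] (1, 3, 1);  [10] (1, 2, 1);  [11] (1, 3, 0);  [12] (0, 1, 4);  [13] (1, 2, 1);  [14] (0, 3, 1);  [15] (1, 2, 1);  [16] (1, 3, 1);  [17] (1, 1, 2);  [18] (0, 1, 4);  [19] (1, 3, 1)

Partition of {1..19} into 6 W_5-dot-orbits:

[[1, 5, 9, 16, 19], [2, 6, 11], [3, 10, 13, 15], [4, 7, 8, 17], [12, 18], [14]]


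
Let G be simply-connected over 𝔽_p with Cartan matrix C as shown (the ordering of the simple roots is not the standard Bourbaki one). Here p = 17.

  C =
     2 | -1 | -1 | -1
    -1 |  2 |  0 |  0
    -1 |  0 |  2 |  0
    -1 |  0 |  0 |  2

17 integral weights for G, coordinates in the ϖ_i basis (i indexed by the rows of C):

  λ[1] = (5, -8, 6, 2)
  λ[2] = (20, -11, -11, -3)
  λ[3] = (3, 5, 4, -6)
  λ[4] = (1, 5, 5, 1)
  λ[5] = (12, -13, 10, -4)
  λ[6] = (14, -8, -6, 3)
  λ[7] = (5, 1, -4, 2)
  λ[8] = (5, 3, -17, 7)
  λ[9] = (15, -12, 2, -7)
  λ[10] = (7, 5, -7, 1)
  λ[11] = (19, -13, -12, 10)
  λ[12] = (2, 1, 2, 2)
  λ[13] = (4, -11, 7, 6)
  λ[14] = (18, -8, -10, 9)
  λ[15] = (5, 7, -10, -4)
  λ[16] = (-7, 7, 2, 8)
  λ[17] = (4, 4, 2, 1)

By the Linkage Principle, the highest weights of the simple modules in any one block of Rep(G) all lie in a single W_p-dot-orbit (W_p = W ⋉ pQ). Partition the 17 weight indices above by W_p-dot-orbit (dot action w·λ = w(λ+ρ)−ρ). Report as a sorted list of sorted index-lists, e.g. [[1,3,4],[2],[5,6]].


D_4 Cartan matrix, 4 simple roots permuted; ρ=(1,1,1,1).

Ā_17 reps of the 17 weights (D_4, coords as presented):

  λ_1+ρ ↦ (1, 6, 6, 2) · λ_2+ρ ↦ (1, 6, 6, 2) · λ_3+ρ ↦ (1, 5, 4, 4) · λ_4+ρ ↦ (1, 6, 6, 2) · λ_5+ρ ↦ (1, 5, 4, 4) · λ_6+ρ ↦ (2, 5, 3, 2) · λ_7+ρ ↦ (3, 2, 3, 3) · λ_8+ρ ↦ (1, 6, 6, 2) · λ_9+ρ ↦ (1, 9, 1, 4) · λ_10+ρ ↦ (1, 6, 6, 2) · λ_11+ρ ↦ (3, 2, 3, 3) · λ_12+ρ ↦ (3, 2, 3, 3) · λ_13+ρ ↦ (2, 5, 3, 2) · λ_14+ρ ↦ (2, 5, 3, 2) · λ_15+ρ ↦ (3, 2, 3, 3) · λ_16+ρ ↦ (3, 2, 3, 3) · λ_17+ρ ↦ (2, 5, 3, 2)

Linkage partition of the 17 weights (5 classes, p=17):

[[1, 2, 4, 8, 10], [3, 5], [6, 13, 14, 17], [7, 11, 12, 15, 16], [9]]


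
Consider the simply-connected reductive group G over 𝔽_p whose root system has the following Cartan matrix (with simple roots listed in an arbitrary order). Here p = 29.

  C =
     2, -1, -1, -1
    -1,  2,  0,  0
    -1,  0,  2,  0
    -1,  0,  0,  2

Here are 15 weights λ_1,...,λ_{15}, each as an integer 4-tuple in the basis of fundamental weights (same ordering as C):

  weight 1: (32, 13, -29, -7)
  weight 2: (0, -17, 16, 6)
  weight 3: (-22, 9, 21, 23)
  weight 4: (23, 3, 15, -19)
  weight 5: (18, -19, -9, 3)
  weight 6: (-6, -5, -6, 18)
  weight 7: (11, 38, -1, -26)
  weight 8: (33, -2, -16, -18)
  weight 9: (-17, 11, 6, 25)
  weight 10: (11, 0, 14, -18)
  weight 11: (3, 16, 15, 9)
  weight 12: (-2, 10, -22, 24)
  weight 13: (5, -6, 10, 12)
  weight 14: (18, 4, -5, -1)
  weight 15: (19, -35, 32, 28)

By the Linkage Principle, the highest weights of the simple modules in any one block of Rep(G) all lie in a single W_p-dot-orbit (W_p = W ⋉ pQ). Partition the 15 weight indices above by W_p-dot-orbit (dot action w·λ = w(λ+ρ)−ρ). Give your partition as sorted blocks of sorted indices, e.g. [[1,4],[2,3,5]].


Root system D_4: the 4×4 matrix C matches after relabeling.

λ_j+ρ reflected into Ā_29 (⟨·,θ^∨⟩≤29); 4-tuples as given:

    1: (1, 4, 10, 12)
    2: (7, 1, 2, 8)
    3: (4, 11, 1, 3)
    4: (4, 11, 1, 3)
    5: (4, 11, 1, 3)
    6: (5, 5, 4, 0)
    7: (3, 4, 9, 10)
    8: (1, 4, 10, 12)
    9: (3, 4, 9, 10)
    10: (1, 4, 10, 12)
    11: (7, 1, 2, 8)
    12: (4, 11, 1, 3)
    13: (1, 4, 10, 12)
    14: (5, 5, 4, 0)
    15: (5, 5, 4, 0)

The 15 indices split into 5 linkage classes (same alcove rep ⇔ same W_29-dot-orbit):

[[1, 8, 10, 13], [2, 11], [3, 4, 5, 12], [6, 14, 15], [7, 9]]


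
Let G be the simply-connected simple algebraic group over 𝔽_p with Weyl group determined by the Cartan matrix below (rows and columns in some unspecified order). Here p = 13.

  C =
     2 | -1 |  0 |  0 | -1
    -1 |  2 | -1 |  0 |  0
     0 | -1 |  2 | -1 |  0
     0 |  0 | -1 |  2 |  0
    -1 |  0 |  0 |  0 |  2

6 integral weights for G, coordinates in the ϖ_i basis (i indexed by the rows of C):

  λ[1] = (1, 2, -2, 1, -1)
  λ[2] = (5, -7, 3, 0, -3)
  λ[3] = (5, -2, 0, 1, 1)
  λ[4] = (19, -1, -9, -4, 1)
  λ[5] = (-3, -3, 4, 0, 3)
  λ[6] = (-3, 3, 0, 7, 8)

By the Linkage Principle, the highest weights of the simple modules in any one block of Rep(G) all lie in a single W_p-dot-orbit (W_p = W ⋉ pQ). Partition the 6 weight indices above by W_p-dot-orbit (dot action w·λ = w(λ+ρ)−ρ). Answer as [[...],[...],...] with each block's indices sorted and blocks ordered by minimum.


Root system A_5: the 5×5 matrix C matches after relabeling.

Alcove-folded reps (p=13, 6 weights, presented ϖ-order):

    1: (2, 2, 1, 1, 0)
    2: (2, 2, 1, 1, 0)
    3: (5, 1, 0, 2, 2)
    4: (2, 2, 1, 1, 0)
    5: (2, 2, 1, 1, 0)
    6: (2, 2, 1, 1, 0)

2 distinct reps among the 6 weights ⇒ 2 W_13-linkage classes:

[[1, 2, 4, 5, 6], [3]]


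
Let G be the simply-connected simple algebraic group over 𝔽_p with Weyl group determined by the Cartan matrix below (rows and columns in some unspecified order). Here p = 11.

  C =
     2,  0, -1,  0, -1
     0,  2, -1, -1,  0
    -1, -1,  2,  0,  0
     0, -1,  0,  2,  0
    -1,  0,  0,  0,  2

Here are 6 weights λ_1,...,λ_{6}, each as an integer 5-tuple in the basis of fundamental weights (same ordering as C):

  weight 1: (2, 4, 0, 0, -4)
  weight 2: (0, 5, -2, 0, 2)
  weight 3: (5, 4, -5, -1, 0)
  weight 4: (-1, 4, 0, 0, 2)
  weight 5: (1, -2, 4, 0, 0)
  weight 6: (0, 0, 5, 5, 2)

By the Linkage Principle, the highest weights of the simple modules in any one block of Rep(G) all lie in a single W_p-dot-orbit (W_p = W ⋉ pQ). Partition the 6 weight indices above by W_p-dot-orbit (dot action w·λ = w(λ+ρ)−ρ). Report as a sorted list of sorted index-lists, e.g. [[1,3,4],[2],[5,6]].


Type A_5, rank 5, |W|=720; reorder rows/cols to standard.

Alcove-folded reps (p=11, 6 weights, presented ϖ-order):

  1: (0, 5, 1, 1, 3);  2: (0, 5, 1, 1, 3);  3: (2, 1, 4, 0, 1);  4: (0, 5, 1, 1, 3);  5: (2, 1, 4, 0, 1);  6: (2, 1, 4, 0, 1)

These 6 weights hit 2 W_11-dot-orbits; sizes (3, 3):

[[1, 2, 4], [3, 5, 6]]


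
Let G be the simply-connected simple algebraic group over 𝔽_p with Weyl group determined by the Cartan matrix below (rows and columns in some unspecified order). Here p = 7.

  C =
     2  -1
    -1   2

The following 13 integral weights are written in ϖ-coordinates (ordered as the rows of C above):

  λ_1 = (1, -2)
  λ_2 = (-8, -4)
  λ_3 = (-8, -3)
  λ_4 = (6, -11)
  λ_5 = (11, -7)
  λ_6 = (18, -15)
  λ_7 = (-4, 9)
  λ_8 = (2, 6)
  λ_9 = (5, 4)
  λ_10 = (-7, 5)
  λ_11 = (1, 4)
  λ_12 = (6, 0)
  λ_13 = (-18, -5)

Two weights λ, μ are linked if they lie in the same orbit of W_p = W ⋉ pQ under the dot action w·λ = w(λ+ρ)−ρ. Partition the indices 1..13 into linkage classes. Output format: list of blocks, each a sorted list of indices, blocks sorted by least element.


A_2 Cartan matrix, 2 simple roots permuted; ρ=(1,1).

Ā_7 reps of the 13 weights (A_2, coords as presented):

    1: (1, 1)
    2: (0, 4)
    3: (0, 5)
    4: (0, 4)
    5: (1, 1)
    6: (2, 5)
    7: (0, 4)
    8: (0, 4)
    9: (2, 1)
    10: (6, 0)
    11: (2, 5)
    12: (6, 0)
    13: (0, 4)

Grouping the 13 weights by Ā_7-representative: 6 linkage classes.

[[1, 5], [2, 4, 7, 8, 13], [3], [6, 11], [9], [10, 12]]


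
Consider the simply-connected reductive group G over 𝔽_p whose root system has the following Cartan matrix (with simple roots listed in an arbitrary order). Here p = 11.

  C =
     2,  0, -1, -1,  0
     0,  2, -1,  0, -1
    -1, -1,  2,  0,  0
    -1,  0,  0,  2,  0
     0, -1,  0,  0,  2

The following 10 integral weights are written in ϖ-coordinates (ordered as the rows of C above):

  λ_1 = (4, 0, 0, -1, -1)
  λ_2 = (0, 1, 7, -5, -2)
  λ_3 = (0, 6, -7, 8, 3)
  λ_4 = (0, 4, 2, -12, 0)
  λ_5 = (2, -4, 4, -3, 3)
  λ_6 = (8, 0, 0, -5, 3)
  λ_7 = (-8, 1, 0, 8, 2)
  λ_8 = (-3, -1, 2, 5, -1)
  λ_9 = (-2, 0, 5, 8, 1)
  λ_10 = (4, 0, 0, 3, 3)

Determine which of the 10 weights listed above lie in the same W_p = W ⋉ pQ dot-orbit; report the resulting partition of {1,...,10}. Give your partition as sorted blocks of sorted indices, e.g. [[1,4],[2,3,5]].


Type A_5, rank 5, |W|=720; reorder rows/cols to standard.

λ_j+ρ reflected into Ā_11 (⟨·,θ^∨⟩≤11); 5-tuples as given:

    λ_1+ρ ↦ (5, 1, 1, 0, 0)
    λ_2+ρ ↦ (3, 1, 5, 1, 1)
    λ_3+ρ ↦ (5, 1, 1, 0, 0)
    λ_4+ρ ↦ (3, 1, 5, 1, 1)
    λ_5+ρ ↦ (1, 3, 2, 2, 1)
    λ_6+ρ ↦ (5, 1, 1, 0, 0)
    λ_7+ρ ↦ (1, 3, 2, 2, 1)
    λ_8+ρ ↦ (2, 0, 1, 4, 0)
    λ_9+ρ ↦ (1, 3, 2, 2, 1)
    λ_10+ρ ↦ (5, 1, 1, 0, 0)

These 10 weights hit 4 W_11-dot-orbits; sizes (4, 2, 3, 1):

[[1, 3, 6, 10], [2, 4], [5, 7, 9], [8]]


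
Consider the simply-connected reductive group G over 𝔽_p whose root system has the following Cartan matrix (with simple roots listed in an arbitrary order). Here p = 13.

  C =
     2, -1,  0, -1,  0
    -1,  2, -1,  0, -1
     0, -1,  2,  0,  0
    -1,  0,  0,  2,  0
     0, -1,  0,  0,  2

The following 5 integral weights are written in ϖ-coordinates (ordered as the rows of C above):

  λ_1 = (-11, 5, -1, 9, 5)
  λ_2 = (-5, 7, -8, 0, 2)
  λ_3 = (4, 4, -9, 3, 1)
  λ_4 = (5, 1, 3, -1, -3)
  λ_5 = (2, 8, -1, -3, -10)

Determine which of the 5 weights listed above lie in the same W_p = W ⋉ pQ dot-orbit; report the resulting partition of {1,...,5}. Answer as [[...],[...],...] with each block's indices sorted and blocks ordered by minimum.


C ↔ D_5 under row/col permutation; |W(D_5)| = 1920.

Alcove-folded reps (p=13, 5 weights, presented ϖ-order):

  1: (1, 0, 4, 0, 2) · 2: (2, 1, 4, 1, 0) · 3: (2, 1, 4, 1, 0) · 4: (1, 0, 4, 0, 2) · 5: (1, 0, 0, 2, 9)

The 5 indices split into 3 linkage classes (same alcove rep ⇔ same W_13-dot-orbit):

[[1, 4], [2, 3], [5]]


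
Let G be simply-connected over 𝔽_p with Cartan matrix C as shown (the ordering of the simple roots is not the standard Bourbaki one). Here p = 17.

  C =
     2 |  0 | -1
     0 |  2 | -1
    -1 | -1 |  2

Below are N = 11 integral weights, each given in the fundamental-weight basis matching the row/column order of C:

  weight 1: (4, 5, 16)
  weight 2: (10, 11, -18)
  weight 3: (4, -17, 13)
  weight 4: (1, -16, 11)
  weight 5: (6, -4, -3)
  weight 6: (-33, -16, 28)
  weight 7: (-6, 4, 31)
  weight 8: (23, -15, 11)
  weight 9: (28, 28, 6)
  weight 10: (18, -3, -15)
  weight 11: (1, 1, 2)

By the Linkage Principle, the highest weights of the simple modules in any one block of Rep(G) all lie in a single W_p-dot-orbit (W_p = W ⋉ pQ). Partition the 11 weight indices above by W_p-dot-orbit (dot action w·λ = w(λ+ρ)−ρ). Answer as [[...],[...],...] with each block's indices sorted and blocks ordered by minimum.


Type A_3, rank 3, |W|=24; reorder rows/cols to standard.

W_17-reps of the 11 weights in Ā_17 (same 3-coord order as C):

  λ_1+ρ ↦ (6, 5, 6) · λ_2+ρ ↦ (6, 5, 6) · λ_3+ρ ↦ (1, 12, 2) · λ_4+ρ ↦ (1, 12, 2) · λ_5+ρ ↦ (2, 2, 3) · λ_6+ρ ↦ (1, 12, 2) · λ_7+ρ ↦ (2, 2, 3) · λ_8+ρ ↦ (2, 2, 3) · λ_9+ρ ↦ (2, 2, 3) · λ_10+ρ ↦ (1, 12, 2) · λ_11+ρ ↦ (2, 2, 3)

Partition of {1..11} into 3 W_17-dot-orbits:

[[1, 2], [3, 4, 6, 10], [5, 7, 8, 9, 11]]


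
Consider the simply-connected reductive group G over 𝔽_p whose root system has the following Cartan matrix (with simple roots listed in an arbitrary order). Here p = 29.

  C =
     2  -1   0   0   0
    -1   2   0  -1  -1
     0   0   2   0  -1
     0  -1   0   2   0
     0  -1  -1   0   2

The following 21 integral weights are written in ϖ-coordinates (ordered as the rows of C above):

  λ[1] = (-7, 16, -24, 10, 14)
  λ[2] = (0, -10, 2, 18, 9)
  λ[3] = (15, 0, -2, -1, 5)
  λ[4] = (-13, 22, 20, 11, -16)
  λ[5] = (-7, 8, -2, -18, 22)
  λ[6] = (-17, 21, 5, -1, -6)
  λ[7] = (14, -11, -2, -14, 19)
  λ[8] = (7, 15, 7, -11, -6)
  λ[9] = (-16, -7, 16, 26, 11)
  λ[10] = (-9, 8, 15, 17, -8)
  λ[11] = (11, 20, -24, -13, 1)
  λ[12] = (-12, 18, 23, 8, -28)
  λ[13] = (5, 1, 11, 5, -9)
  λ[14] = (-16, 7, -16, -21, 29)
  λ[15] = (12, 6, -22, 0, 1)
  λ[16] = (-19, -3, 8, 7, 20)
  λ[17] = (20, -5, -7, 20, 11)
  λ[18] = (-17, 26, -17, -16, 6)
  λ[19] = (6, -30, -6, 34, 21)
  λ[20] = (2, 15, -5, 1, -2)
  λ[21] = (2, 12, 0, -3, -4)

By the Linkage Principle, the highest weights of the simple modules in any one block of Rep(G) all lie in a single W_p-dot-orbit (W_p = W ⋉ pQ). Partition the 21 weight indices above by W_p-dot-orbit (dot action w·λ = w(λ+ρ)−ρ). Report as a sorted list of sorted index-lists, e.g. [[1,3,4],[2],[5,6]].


D_5 Cartan matrix, 5 simple roots permuted; ρ=(1,1,1,1,1).

W_29-reps of the 21 weights in Ā_29 (same 5-coord order as C):

  1: (8, 3, 2, 3, 1);  2: (8, 1, 3, 10, 1);  3: (16, 1, 1, 0, 5);  4: (0, 6, 4, 0, 2);  5: (8, 3, 2, 3, 1);  6: (16, 1, 1, 0, 5);  7: (8, 1, 3, 10, 1);  8: (8, 1, 3, 10, 1);  9: (0, 6, 4, 0, 2);  10: (1, 1, 2, 11, 6);  11: (0, 6, 4, 0, 2);  12: (8, 1, 3, 10, 1);  13: (0, 6, 4, 0, 2);  14: (8, 3, 2, 3, 1);  15: (1, 1, 2, 11, 6);  16: (1, 1, 2, 11, 6);  17: (0, 6, 4, 0, 2);  18: (3, 8, 2, 2, 1);  19: (16, 1, 1, 0, 5);  20: (3, 8, 2, 2, 1);  21: (3, 8, 2, 2, 1)

The 21 indices split into 6 linkage classes (same alcove rep ⇔ same W_29-dot-orbit):

[[1, 5, 14], [2, 7, 8, 12], [3, 6, 19], [4, 9, 11, 13, 17], [10, 15, 16], [18, 20, 21]]
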